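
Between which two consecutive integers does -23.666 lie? -24 and -23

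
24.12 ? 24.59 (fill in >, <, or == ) <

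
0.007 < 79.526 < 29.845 False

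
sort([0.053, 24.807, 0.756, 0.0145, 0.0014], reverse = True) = [24.807, 0.756, 0.053, 0.0145, 0.0014]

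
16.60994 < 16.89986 True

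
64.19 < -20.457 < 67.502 False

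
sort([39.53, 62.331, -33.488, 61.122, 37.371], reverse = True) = [62.331, 61.122, 39.53, 37.371, -33.488]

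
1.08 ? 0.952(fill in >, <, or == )>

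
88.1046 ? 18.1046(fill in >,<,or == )>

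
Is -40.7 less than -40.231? Yes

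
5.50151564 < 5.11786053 False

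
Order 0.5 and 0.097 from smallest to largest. 0.097, 0.5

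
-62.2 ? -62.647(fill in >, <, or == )>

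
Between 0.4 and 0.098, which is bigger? 0.4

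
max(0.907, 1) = 1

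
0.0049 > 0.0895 False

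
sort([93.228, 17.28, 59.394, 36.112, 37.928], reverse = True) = [93.228, 59.394, 37.928, 36.112, 17.28]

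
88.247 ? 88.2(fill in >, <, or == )>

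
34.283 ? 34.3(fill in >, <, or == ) <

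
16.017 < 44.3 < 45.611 True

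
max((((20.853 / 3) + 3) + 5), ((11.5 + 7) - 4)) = 14.951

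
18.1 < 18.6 True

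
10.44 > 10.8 False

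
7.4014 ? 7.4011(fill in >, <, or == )>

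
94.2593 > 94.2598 False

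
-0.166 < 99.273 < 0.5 False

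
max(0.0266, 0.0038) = 0.0266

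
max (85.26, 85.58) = 85.58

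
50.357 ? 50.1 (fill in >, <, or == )>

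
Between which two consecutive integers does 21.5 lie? 21 and 22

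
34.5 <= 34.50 True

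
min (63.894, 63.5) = 63.5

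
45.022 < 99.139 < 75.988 False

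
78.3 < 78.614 True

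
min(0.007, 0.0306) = 0.007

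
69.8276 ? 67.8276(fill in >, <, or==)>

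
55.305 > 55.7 False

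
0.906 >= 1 False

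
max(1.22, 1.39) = 1.39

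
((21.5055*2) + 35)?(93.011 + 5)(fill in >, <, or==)<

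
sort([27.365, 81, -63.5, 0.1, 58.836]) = [-63.5, 0.1, 27.365, 58.836, 81]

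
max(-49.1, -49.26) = -49.1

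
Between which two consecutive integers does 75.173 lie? 75 and 76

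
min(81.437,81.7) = 81.437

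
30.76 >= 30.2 True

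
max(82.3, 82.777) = 82.777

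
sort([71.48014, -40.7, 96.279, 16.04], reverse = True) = [96.279, 71.48014, 16.04, -40.7]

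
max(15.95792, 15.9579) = 15.95792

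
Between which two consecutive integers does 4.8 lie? 4 and 5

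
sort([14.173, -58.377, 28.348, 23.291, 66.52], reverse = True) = [66.52, 28.348, 23.291, 14.173, -58.377]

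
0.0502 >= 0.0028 True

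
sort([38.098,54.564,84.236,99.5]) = [38.098,54.564,84.236,99.5]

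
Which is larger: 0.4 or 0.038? 0.4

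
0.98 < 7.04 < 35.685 True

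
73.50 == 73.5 True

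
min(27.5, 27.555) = 27.5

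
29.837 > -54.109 True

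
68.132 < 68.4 True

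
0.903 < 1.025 True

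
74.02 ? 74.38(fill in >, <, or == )<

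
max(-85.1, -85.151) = -85.1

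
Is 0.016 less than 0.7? Yes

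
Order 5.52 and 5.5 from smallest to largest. 5.5, 5.52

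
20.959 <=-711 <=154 False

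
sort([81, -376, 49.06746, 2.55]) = [-376, 2.55, 49.06746, 81]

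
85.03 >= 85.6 False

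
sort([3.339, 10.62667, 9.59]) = [3.339, 9.59, 10.62667]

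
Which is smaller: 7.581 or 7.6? 7.581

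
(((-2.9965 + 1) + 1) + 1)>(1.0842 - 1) False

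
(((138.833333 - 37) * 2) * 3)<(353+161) False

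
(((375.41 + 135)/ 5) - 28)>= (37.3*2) False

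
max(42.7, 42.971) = 42.971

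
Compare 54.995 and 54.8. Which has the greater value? 54.995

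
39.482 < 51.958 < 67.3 True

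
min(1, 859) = 1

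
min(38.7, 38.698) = 38.698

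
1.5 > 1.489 True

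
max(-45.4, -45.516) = -45.4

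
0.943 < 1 True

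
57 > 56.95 True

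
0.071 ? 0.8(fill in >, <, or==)<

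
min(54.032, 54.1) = 54.032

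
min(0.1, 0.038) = 0.038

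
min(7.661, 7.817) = 7.661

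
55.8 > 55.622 True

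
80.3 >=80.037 True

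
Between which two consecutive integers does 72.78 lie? 72 and 73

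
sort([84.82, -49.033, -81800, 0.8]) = [-81800, -49.033, 0.8, 84.82]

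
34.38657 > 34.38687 False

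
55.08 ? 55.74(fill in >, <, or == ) <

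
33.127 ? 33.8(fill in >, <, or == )<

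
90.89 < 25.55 False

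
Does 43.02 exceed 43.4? No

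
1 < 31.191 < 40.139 True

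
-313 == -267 False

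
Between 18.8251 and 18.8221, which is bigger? 18.8251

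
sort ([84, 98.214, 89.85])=[84, 89.85, 98.214]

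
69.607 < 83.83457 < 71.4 False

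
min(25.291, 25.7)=25.291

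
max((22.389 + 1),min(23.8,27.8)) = 23.8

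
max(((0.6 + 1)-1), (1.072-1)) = 0.6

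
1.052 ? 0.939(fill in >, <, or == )>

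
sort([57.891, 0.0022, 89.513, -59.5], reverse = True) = [89.513, 57.891, 0.0022, -59.5]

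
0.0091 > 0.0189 False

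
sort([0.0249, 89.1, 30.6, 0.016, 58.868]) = [0.016, 0.0249, 30.6, 58.868, 89.1]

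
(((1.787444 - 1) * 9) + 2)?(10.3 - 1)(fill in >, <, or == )<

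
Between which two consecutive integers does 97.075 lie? 97 and 98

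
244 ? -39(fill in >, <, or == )>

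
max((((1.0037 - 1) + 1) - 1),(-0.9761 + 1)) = 0.0239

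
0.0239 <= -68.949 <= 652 False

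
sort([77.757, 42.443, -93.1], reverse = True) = [77.757, 42.443, -93.1]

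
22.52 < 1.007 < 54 False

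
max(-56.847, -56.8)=-56.8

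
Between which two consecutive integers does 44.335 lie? 44 and 45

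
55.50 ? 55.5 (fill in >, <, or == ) ==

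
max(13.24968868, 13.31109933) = 13.31109933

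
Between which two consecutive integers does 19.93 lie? 19 and 20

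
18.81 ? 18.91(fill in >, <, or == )<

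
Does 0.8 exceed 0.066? Yes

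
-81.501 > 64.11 False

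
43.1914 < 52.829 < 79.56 True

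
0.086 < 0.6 True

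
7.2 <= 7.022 False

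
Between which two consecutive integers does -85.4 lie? -86 and -85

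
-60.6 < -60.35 True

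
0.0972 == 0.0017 False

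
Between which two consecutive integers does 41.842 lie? 41 and 42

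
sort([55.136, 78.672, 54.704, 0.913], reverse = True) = [78.672, 55.136, 54.704, 0.913]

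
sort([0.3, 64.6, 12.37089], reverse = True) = [64.6, 12.37089, 0.3]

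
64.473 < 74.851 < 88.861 True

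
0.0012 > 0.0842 False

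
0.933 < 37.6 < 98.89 True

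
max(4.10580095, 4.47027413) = 4.47027413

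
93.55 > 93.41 True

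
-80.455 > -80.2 False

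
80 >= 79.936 True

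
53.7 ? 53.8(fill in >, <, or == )<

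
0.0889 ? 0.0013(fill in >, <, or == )>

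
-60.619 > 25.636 False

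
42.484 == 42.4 False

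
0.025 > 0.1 False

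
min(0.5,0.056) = 0.056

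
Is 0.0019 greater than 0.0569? No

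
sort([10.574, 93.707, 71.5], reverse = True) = [93.707, 71.5, 10.574]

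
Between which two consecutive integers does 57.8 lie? 57 and 58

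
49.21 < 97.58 True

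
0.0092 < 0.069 True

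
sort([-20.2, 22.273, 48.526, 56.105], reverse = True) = [56.105, 48.526, 22.273, -20.2]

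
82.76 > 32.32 True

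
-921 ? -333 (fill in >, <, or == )<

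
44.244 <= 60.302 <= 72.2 True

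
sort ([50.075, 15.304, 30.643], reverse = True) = [50.075, 30.643, 15.304]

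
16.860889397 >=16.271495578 True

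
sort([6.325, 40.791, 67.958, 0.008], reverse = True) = [67.958, 40.791, 6.325, 0.008]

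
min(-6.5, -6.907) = -6.907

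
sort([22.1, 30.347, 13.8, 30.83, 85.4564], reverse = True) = [85.4564, 30.83, 30.347, 22.1, 13.8]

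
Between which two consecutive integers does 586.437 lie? 586 and 587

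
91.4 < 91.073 False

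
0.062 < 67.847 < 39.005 False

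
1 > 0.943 True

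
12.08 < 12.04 False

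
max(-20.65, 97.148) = 97.148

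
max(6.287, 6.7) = 6.7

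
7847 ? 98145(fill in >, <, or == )<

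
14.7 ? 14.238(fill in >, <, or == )>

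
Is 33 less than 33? No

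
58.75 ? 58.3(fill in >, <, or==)>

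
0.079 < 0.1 True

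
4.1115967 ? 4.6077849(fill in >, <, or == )<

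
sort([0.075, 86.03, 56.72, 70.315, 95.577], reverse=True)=[95.577, 86.03, 70.315, 56.72, 0.075]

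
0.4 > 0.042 True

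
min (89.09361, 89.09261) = 89.09261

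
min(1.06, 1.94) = 1.06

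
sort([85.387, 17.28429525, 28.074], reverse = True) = [85.387, 28.074, 17.28429525]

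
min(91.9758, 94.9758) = 91.9758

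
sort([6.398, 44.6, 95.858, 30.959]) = [6.398, 30.959, 44.6, 95.858]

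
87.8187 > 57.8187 True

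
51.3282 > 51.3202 True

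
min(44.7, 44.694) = 44.694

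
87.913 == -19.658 False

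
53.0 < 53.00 False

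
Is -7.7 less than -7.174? Yes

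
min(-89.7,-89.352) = -89.7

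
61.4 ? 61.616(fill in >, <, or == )<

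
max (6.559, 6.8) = 6.8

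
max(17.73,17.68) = 17.73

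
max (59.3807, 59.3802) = 59.3807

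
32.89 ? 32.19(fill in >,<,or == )>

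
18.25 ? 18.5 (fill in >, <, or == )<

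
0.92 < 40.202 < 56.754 True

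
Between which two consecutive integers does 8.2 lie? 8 and 9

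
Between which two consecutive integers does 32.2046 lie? 32 and 33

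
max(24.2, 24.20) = 24.20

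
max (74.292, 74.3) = 74.3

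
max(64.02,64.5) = 64.5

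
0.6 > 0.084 True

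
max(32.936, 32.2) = 32.936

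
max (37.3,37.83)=37.83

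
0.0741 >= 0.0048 True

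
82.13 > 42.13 True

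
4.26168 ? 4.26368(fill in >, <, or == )<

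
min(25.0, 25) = 25.0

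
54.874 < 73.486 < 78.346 True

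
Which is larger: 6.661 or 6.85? 6.85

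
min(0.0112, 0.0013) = 0.0013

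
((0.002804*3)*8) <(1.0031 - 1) False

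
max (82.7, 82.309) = 82.7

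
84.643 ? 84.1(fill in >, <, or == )>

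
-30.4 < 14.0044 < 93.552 True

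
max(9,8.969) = 9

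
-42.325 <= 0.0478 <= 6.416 True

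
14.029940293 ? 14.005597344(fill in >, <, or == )>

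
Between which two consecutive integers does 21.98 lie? 21 and 22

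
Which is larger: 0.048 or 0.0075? 0.048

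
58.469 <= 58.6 True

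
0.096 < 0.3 True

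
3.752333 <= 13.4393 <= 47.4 True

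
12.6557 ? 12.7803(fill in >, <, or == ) <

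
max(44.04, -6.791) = 44.04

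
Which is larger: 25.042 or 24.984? 25.042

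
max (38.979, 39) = 39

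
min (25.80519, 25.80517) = 25.80517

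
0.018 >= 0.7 False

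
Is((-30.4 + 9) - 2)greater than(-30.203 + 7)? No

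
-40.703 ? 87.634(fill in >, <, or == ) <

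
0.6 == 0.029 False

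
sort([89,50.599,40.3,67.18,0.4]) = [0.4,40.3,50.599,67.18,89]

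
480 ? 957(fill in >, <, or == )<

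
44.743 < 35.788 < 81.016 False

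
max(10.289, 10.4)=10.4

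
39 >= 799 False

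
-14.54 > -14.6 True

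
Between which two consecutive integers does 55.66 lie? 55 and 56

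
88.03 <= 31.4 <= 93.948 False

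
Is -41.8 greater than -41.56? No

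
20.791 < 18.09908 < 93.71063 False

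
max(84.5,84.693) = 84.693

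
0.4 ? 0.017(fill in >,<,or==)>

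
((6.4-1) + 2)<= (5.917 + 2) True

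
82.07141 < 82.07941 True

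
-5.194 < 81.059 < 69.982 False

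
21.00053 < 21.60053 True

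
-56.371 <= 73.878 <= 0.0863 False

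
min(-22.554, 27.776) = -22.554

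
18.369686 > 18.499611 False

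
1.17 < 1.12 False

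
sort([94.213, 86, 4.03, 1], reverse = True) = [94.213, 86, 4.03, 1]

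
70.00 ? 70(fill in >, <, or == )==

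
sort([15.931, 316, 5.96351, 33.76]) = [5.96351, 15.931, 33.76, 316]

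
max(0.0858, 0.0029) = 0.0858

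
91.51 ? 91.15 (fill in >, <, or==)>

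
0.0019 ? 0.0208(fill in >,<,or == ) <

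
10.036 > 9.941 True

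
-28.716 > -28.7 False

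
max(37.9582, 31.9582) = 37.9582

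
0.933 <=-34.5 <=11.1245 False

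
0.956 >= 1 False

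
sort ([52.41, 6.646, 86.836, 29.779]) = [6.646, 29.779, 52.41, 86.836]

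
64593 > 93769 False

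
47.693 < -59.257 False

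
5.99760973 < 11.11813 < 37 True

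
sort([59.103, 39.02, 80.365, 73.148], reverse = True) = [80.365, 73.148, 59.103, 39.02]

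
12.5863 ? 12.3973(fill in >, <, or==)>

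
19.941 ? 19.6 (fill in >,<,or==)>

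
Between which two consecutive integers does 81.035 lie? 81 and 82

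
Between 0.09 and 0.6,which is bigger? 0.6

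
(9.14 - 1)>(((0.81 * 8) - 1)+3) False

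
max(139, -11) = 139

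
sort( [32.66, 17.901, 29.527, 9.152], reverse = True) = [32.66, 29.527, 17.901, 9.152]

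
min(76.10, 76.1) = 76.10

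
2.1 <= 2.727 True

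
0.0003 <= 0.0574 True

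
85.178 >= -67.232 True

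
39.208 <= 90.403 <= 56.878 False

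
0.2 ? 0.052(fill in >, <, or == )>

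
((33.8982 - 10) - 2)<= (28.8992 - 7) True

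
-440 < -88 True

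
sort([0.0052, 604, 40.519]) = [0.0052, 40.519, 604]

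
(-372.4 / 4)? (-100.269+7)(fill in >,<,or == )>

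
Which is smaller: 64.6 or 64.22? 64.22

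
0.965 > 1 False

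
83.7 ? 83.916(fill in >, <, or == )<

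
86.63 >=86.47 True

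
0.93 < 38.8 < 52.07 True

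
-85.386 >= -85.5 True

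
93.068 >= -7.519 True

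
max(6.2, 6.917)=6.917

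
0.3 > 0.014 True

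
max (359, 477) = 477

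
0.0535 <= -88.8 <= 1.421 False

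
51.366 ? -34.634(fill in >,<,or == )>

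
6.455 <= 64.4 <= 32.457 False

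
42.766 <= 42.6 False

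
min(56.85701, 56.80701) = 56.80701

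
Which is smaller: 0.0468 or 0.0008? 0.0008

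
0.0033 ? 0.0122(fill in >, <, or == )<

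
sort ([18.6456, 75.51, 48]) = [18.6456, 48, 75.51]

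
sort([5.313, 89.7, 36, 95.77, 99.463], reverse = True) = [99.463, 95.77, 89.7, 36, 5.313]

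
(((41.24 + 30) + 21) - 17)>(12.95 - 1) True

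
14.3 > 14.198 True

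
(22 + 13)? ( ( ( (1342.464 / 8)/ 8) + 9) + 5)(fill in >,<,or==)>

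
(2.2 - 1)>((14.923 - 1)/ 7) False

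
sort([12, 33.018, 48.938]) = [12, 33.018, 48.938]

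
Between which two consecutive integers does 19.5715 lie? 19 and 20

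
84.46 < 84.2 False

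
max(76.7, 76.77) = 76.77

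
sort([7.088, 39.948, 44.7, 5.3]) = [5.3, 7.088, 39.948, 44.7]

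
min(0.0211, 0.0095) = 0.0095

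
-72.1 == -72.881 False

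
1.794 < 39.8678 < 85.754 True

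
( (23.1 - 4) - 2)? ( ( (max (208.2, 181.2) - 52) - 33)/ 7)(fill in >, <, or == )<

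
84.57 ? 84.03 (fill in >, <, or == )>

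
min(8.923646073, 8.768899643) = 8.768899643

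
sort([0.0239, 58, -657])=[-657, 0.0239, 58]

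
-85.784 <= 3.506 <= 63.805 True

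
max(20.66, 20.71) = 20.71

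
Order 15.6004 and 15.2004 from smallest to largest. 15.2004, 15.6004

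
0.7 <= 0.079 False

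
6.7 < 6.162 False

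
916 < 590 False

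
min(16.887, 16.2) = 16.2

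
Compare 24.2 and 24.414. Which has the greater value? 24.414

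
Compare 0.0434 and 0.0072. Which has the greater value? 0.0434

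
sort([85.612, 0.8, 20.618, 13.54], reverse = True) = [85.612, 20.618, 13.54, 0.8]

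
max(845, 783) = 845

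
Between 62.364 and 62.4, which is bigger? 62.4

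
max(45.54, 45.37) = 45.54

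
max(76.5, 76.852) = 76.852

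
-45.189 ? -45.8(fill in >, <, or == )>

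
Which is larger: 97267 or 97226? 97267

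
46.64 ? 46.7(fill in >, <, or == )<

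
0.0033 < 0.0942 True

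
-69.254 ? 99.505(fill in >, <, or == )<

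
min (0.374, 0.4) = 0.374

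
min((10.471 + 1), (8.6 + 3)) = 11.471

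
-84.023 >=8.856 False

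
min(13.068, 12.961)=12.961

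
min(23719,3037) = 3037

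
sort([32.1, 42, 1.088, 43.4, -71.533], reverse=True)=[43.4, 42, 32.1, 1.088, -71.533]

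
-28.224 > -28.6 True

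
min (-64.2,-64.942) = -64.942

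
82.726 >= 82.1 True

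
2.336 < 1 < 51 False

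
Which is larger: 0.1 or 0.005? 0.1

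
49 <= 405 True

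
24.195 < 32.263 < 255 True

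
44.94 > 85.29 False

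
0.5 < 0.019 False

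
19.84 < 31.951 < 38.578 True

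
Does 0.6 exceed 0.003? Yes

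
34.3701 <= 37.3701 True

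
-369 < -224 True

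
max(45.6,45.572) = 45.6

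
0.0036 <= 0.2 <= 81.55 True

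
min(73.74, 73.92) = 73.74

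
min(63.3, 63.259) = 63.259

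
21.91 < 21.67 False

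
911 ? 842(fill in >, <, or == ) >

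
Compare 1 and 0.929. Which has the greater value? 1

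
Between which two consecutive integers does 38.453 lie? 38 and 39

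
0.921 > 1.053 False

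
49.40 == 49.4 True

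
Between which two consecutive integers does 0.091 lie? 0 and 1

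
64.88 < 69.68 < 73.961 True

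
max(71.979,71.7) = 71.979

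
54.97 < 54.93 False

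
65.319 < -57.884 False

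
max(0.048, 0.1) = 0.1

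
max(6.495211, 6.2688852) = 6.495211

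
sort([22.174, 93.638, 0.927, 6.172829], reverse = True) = [93.638, 22.174, 6.172829, 0.927]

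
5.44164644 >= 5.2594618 True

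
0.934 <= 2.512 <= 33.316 True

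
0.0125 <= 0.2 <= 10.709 True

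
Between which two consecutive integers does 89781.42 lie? 89781 and 89782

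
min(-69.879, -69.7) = -69.879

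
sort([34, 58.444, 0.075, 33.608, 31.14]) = [0.075, 31.14, 33.608, 34, 58.444]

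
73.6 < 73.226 False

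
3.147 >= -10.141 True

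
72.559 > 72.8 False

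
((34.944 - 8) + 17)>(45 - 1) False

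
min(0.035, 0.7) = 0.035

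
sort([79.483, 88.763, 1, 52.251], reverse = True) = [88.763, 79.483, 52.251, 1]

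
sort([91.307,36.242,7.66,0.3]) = [0.3,7.66,36.242,91.307]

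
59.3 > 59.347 False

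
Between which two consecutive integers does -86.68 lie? -87 and -86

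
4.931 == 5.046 False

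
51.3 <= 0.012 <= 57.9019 False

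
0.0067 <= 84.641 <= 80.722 False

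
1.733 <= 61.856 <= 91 True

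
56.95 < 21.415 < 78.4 False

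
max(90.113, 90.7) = 90.7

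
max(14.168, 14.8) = 14.8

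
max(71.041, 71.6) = 71.6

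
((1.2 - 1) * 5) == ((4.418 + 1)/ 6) False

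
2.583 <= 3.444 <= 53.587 True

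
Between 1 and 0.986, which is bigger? 1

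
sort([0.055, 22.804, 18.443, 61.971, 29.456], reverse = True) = [61.971, 29.456, 22.804, 18.443, 0.055]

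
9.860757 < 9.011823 False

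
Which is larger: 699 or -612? 699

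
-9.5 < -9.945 False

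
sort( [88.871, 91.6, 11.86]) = [11.86, 88.871, 91.6]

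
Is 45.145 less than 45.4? Yes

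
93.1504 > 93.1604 False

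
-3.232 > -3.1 False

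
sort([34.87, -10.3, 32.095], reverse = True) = [34.87, 32.095, -10.3]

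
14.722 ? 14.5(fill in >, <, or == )>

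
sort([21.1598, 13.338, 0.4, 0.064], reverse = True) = [21.1598, 13.338, 0.4, 0.064]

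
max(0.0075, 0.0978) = 0.0978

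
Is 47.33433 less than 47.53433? Yes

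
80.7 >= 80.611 True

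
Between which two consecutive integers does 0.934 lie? 0 and 1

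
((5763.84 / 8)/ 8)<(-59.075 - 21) False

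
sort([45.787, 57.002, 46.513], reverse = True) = [57.002, 46.513, 45.787]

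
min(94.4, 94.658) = 94.4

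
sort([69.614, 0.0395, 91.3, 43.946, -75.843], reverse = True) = [91.3, 69.614, 43.946, 0.0395, -75.843]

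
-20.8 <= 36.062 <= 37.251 True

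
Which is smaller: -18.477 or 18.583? -18.477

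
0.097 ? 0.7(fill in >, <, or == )<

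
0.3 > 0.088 True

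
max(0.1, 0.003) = 0.1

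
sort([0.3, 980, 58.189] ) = [0.3, 58.189, 980]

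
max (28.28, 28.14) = 28.28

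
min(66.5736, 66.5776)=66.5736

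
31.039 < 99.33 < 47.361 False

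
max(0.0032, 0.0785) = 0.0785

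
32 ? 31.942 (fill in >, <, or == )>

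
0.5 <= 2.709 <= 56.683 True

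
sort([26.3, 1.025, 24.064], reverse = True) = [26.3, 24.064, 1.025]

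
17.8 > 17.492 True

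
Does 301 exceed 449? No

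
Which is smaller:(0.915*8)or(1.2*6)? (1.2*6)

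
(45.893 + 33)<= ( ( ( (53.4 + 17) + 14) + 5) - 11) False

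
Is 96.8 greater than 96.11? Yes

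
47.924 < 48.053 True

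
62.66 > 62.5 True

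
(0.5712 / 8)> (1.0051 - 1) True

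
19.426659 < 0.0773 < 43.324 False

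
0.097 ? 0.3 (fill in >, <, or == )<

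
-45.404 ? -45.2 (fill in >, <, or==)<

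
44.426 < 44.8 True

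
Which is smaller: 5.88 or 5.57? 5.57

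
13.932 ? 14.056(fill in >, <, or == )<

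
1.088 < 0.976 False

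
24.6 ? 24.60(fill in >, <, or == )==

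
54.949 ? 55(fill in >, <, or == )<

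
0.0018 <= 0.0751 True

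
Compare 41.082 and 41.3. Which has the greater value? 41.3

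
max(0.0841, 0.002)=0.0841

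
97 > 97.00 False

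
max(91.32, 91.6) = 91.6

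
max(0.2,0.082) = 0.2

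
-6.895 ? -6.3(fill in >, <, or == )<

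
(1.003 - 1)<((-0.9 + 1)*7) True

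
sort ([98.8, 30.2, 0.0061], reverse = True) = [98.8, 30.2, 0.0061]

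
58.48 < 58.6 True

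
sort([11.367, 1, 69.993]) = [1, 11.367, 69.993]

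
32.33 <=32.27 False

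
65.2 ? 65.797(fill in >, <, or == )<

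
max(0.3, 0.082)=0.3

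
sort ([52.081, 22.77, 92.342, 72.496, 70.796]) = [22.77, 52.081, 70.796, 72.496, 92.342]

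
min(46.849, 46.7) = 46.7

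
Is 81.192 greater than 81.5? No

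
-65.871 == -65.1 False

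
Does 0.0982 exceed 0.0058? Yes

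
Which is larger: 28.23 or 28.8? 28.8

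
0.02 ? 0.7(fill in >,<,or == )<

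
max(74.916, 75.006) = 75.006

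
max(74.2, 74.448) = 74.448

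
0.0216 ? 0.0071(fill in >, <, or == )>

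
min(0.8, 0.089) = 0.089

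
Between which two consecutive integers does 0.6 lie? 0 and 1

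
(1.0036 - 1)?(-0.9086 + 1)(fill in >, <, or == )<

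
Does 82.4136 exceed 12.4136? Yes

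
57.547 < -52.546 False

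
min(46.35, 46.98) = 46.35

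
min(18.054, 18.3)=18.054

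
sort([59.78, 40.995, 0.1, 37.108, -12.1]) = [-12.1, 0.1, 37.108, 40.995, 59.78]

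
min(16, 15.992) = 15.992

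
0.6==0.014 False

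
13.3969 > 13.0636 True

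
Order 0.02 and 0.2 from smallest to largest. 0.02, 0.2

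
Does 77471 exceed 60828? Yes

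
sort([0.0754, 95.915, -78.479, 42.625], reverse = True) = [95.915, 42.625, 0.0754, -78.479]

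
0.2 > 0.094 True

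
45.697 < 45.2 False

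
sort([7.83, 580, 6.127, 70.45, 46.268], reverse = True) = [580, 70.45, 46.268, 7.83, 6.127]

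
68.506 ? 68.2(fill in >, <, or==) >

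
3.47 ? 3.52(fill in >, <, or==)<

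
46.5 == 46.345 False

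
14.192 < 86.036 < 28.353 False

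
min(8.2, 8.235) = 8.2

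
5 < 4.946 False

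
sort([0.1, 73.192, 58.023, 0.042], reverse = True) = [73.192, 58.023, 0.1, 0.042]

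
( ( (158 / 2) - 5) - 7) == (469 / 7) True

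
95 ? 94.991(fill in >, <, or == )>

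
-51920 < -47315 True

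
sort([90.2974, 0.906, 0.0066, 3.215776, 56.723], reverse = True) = [90.2974, 56.723, 3.215776, 0.906, 0.0066]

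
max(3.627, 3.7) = 3.7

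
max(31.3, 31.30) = 31.30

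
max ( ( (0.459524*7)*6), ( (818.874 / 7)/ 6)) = 19.497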